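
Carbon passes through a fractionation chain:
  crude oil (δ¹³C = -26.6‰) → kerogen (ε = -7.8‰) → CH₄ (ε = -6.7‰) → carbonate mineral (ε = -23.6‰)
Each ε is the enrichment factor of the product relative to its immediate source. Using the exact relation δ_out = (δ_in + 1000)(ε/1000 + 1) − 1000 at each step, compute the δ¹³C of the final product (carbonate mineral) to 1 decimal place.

step 1: δ = (-26.60 + 1000)·(-7.8/1000 + 1) − 1000 = -34.19‰
step 2: δ = (-34.19 + 1000)·(-6.7/1000 + 1) − 1000 = -40.66‰
step 3: δ = (-40.66 + 1000)·(-23.6/1000 + 1) − 1000 = -63.30‰

-63.3‰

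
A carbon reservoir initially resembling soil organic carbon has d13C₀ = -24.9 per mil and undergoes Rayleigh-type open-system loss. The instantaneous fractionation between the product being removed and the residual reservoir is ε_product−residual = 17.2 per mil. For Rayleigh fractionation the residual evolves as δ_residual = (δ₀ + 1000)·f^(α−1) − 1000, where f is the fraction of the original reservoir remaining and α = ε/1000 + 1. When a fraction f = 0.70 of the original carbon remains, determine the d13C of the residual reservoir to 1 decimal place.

Rayleigh residual: δ_res = (δ₀ + 1000)·f^(α−1) − 1000
α = ε/1000 + 1 = 1.01720, so α − 1 = 0.01720
f^(α−1) = 0.70^(0.01720) = 0.993884
δ_res = (-24.9 + 1000) × 0.993884 − 1000 = 969.136 − 1000 = -30.86 per mil

-30.9 per mil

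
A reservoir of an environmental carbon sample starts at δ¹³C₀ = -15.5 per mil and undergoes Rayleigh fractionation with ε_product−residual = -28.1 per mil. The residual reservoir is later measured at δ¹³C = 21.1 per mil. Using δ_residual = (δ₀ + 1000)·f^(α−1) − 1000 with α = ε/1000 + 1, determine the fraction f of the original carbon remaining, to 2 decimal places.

0.27

α − 1 = ε/1000 = -0.0281
(δ_res + 1000)/(δ₀ + 1000) = (21.1 + 1000)/(-15.5 + 1000) = 1021.1/984.5 = 1.037176
f = 1.037176^(1/-0.0281) = exp(ln(1.037176)/-0.0281) = exp(0.03650/-0.0281)
f = exp(-1.2990) = 0.2728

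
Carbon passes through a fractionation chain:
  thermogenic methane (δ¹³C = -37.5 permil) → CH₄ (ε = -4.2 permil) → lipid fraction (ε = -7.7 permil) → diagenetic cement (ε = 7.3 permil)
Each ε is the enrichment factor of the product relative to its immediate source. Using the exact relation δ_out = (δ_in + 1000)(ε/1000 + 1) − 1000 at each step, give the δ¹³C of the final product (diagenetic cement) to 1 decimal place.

step 1: δ = (-37.50 + 1000)·(-4.2/1000 + 1) − 1000 = -41.54 permil
step 2: δ = (-41.54 + 1000)·(-7.7/1000 + 1) − 1000 = -48.92 permil
step 3: δ = (-48.92 + 1000)·(7.3/1000 + 1) − 1000 = -41.98 permil

-42.0 permil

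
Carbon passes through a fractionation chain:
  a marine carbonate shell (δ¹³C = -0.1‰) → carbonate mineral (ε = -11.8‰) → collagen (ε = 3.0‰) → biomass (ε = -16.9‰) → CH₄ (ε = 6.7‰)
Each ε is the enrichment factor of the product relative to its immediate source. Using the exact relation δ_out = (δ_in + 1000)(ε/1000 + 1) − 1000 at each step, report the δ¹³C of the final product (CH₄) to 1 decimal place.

step 1: δ = (-0.10 + 1000)·(-11.8/1000 + 1) − 1000 = -11.90‰
step 2: δ = (-11.90 + 1000)·(3.0/1000 + 1) − 1000 = -8.93‰
step 3: δ = (-8.93 + 1000)·(-16.9/1000 + 1) − 1000 = -25.68‰
step 4: δ = (-25.68 + 1000)·(6.7/1000 + 1) − 1000 = -19.16‰

-19.2‰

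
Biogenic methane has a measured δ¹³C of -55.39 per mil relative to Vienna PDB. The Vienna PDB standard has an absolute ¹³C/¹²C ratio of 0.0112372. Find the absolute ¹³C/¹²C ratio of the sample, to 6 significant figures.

R_sample = R_standard × (δ¹³C/1000 + 1)
R_sample = 0.0112372 × (-55.39/1000 + 1) = 0.0112372 × 0.944610
R_sample = 0.0106148

0.0106148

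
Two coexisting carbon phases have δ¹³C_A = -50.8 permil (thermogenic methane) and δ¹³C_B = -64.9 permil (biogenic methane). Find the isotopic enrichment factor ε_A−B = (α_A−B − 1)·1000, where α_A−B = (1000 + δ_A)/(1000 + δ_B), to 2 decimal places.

α_A−B = (1000 + -50.8) / (1000 + -64.9) = 949.2 / 935.1 = 1.015079
ε_A−B = (1.015079 − 1) × 1000 = 15.079 permil
(The approximation ε ≈ δ_A − δ_B would give 14.1 permil.)

15.08 permil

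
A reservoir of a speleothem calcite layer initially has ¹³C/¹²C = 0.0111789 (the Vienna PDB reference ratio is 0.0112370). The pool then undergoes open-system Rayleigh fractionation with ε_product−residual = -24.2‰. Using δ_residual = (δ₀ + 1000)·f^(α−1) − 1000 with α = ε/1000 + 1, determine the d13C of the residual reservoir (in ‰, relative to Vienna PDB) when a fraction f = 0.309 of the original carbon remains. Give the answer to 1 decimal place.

23.5‰

δ₀ = (0.0111789/0.0112370 − 1)×1000 = (0.994830 − 1)×1000 = -5.170‰
α − 1 = ε/1000 = -0.0242
f^(α−1) = 0.309^(-0.0242) = 1.028829
δ_res = (-5.170 + 1000) × 1.028829 − 1000 = 1023.509 − 1000 = 23.51‰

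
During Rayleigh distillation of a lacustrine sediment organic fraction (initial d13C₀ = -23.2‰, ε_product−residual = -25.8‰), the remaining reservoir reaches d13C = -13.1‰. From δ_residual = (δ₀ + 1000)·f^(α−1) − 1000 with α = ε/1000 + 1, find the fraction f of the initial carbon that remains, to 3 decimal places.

α − 1 = ε/1000 = -0.0258
(δ_res + 1000)/(δ₀ + 1000) = (-13.1 + 1000)/(-23.2 + 1000) = 986.9/976.8 = 1.010340
f = 1.010340^(1/-0.0258) = exp(ln(1.010340)/-0.0258) = exp(0.01029/-0.0258)
f = exp(-0.3987) = 0.6712

0.671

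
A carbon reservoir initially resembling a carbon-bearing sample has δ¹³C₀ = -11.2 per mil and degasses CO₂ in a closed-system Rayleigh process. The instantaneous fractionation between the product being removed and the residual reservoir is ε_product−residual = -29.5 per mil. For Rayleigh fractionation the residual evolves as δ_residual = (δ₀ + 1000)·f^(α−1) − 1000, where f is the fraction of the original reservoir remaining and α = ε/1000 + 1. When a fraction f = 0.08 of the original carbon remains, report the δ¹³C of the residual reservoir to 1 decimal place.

65.3 per mil

Rayleigh residual: δ_res = (δ₀ + 1000)·f^(α−1) − 1000
α = ε/1000 + 1 = 0.97050, so α − 1 = -0.02950
f^(α−1) = 0.08^(-0.02950) = 1.077355
δ_res = (-11.2 + 1000) × 1.077355 − 1000 = 1065.289 − 1000 = 65.29 per mil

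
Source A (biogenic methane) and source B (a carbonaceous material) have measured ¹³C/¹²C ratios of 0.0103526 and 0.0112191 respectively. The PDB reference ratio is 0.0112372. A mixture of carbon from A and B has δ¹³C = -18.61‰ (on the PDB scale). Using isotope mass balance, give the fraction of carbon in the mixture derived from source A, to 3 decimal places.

0.220

δ_A = (0.0103526/0.0112372 − 1)×1000 = (0.921279 − 1)×1000 = -78.721‰
δ_B = (0.0112191/0.0112372 − 1)×1000 = (0.998389 − 1)×1000 = -1.611‰
f_A = (δ_mix − δ_B)/(δ_A − δ_B) = (-18.61 − (-1.611))/(-78.721 − (-1.611))
f_A = -16.999 / -77.110 = 0.2205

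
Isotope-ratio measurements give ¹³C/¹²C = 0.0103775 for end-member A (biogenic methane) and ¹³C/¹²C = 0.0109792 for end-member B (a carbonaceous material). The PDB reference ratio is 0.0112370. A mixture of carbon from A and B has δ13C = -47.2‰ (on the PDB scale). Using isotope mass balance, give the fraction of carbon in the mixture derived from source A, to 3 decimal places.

0.453

δ_A = (0.0103775/0.0112370 − 1)×1000 = (0.923512 − 1)×1000 = -76.488‰
δ_B = (0.0109792/0.0112370 − 1)×1000 = (0.977058 − 1)×1000 = -22.942‰
f_A = (δ_mix − δ_B)/(δ_A − δ_B) = (-47.2 − (-22.942))/(-76.488 − (-22.942))
f_A = -24.258 / -53.546 = 0.4530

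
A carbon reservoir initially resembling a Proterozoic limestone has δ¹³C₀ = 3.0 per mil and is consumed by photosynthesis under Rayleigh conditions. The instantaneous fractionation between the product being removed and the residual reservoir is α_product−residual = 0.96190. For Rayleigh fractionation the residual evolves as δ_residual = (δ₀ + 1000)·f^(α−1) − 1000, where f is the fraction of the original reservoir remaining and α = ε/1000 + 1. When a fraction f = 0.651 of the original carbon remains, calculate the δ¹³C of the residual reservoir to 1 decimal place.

19.5 per mil

Rayleigh residual: δ_res = (δ₀ + 1000)·f^(α−1) − 1000
α − 1 = -0.03810
f^(α−1) = 0.651^(-0.03810) = 1.016489
δ_res = (3.0 + 1000) × 1.016489 − 1000 = 1019.538 − 1000 = 19.54 per mil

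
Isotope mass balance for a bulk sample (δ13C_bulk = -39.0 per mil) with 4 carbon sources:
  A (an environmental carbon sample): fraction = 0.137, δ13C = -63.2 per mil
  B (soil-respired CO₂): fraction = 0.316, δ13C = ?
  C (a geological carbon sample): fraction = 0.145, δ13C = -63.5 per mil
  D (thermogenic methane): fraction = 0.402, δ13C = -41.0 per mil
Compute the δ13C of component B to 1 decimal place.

-14.7 per mil

Isotope mass balance: δ_bulk = Σ fᵢ·δᵢ.
-39.0 = 0.137×(-63.2) + 0.316×δ_B + 0.145×(-63.5) + 0.402×(-41.0)
0.316·δ_B = -39.0 − (-34.348) = -4.652
δ_B = -4.652 / 0.316 = -14.72 per mil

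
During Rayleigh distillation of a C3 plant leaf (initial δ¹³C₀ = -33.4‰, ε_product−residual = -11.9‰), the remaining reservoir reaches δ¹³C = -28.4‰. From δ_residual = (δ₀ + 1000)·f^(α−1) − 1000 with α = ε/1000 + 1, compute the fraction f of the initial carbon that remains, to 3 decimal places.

α − 1 = ε/1000 = -0.0119
(δ_res + 1000)/(δ₀ + 1000) = (-28.4 + 1000)/(-33.4 + 1000) = 971.6/966.6 = 1.005173
f = 1.005173^(1/-0.0119) = exp(ln(1.005173)/-0.0119) = exp(0.00516/-0.0119)
f = exp(-0.4336) = 0.6482

0.648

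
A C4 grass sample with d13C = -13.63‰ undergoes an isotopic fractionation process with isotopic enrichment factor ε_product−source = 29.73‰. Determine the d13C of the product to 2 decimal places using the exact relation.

To first order, δ_product ≈ δ_source + ε = 16.10‰.
Exactly, δ_product = (δ_source + 1000)·(ε/1000 + 1) − 1000.
δ_product = (-13.63 + 1000) × (29.73/1000 + 1) − 1000
δ_product = 15.695‰

15.69‰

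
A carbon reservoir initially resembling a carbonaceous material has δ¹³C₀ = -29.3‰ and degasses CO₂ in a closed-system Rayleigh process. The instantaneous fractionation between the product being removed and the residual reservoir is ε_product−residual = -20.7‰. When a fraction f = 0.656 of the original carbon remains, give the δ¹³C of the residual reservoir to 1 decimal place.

Rayleigh residual: δ_res = (δ₀ + 1000)·f^(α−1) − 1000
α = ε/1000 + 1 = 0.97930, so α − 1 = -0.02070
f^(α−1) = 0.656^(-0.02070) = 1.008765
δ_res = (-29.3 + 1000) × 1.008765 − 1000 = 979.208 − 1000 = -20.79‰

-20.8‰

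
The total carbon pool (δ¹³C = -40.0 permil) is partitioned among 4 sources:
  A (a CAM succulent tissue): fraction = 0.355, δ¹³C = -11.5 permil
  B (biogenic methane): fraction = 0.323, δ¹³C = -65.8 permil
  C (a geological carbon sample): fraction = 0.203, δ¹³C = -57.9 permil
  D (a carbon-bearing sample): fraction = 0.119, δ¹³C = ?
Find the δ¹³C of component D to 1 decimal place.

Isotope mass balance: δ_bulk = Σ fᵢ·δᵢ.
-40.0 = 0.355×(-11.5) + 0.323×(-65.8) + 0.203×(-57.9) + 0.119×δ_D
0.119·δ_D = -40.0 − (-37.090) = -2.910
δ_D = -2.910 / 0.119 = -24.46 permil

-24.5 permil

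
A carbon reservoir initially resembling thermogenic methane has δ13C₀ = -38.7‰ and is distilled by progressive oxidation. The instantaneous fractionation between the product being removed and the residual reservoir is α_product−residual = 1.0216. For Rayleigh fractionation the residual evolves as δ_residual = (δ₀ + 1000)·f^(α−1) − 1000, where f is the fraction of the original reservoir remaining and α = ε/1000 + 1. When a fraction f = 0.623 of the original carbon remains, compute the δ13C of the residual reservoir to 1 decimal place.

Rayleigh residual: δ_res = (δ₀ + 1000)·f^(α−1) − 1000
α − 1 = 0.02160
f^(α−1) = 0.623^(0.02160) = 0.989831
δ_res = (-38.7 + 1000) × 0.989831 − 1000 = 951.524 − 1000 = -48.48‰

-48.5‰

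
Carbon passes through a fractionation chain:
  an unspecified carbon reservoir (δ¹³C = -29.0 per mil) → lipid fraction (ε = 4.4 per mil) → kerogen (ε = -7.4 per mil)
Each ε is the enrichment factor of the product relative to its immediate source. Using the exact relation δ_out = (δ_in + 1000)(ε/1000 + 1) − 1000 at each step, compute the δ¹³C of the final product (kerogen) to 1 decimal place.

-31.9 per mil

step 1: δ = (-29.00 + 1000)·(4.4/1000 + 1) − 1000 = -24.73 per mil
step 2: δ = (-24.73 + 1000)·(-7.4/1000 + 1) − 1000 = -31.94 per mil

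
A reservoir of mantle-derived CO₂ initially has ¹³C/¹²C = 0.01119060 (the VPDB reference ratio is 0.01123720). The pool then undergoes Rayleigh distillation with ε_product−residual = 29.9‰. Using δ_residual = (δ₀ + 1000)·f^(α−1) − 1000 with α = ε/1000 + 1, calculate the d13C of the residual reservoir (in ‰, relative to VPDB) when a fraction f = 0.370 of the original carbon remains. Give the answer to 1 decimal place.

-33.3‰

δ₀ = (0.01119060/0.01123720 − 1)×1000 = (0.995853 − 1)×1000 = -4.147‰
α − 1 = ε/1000 = 0.0299
f^(α−1) = 0.370^(0.0299) = 0.970709
δ_res = (-4.147 + 1000) × 0.970709 − 1000 = 966.684 − 1000 = -33.32‰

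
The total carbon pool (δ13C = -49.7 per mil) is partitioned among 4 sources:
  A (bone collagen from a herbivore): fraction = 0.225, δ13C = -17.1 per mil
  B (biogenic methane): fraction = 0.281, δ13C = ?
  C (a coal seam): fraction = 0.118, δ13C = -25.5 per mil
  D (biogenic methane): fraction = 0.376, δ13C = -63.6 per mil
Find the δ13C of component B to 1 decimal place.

-67.4 per mil

Isotope mass balance: δ_bulk = Σ fᵢ·δᵢ.
-49.7 = 0.225×(-17.1) + 0.281×δ_B + 0.118×(-25.5) + 0.376×(-63.6)
0.281·δ_B = -49.7 − (-30.770) = -18.930
δ_B = -18.930 / 0.281 = -67.37 per mil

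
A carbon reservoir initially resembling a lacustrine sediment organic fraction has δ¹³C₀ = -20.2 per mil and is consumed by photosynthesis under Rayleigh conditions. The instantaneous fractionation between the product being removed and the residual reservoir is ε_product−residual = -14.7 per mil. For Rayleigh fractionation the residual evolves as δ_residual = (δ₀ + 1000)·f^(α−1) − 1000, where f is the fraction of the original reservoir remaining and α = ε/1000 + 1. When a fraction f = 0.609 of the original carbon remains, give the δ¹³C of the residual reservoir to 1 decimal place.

Rayleigh residual: δ_res = (δ₀ + 1000)·f^(α−1) − 1000
α = ε/1000 + 1 = 0.98530, so α − 1 = -0.01470
f^(α−1) = 0.609^(-0.01470) = 1.007317
δ_res = (-20.2 + 1000) × 1.007317 − 1000 = 986.969 − 1000 = -13.03 per mil

-13.0 per mil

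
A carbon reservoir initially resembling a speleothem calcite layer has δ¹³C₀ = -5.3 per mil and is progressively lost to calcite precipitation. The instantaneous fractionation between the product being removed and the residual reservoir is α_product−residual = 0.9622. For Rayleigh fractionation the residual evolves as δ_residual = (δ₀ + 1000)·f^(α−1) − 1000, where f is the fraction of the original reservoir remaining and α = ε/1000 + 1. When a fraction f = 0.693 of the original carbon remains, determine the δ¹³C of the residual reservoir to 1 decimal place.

8.6 per mil

Rayleigh residual: δ_res = (δ₀ + 1000)·f^(α−1) − 1000
α − 1 = -0.03780
f^(α−1) = 0.693^(-0.03780) = 1.013959
δ_res = (-5.3 + 1000) × 1.013959 − 1000 = 1008.585 − 1000 = 8.58 per mil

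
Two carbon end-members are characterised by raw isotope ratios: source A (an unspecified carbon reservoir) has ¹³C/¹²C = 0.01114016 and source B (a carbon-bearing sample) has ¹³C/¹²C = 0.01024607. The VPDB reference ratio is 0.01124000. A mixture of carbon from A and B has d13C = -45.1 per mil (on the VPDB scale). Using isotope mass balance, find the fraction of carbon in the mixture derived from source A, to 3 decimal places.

δ_A = (0.01114016/0.01124000 − 1)×1000 = (0.991117 − 1)×1000 = -8.883 per mil
δ_B = (0.01024607/0.01124000 − 1)×1000 = (0.911572 − 1)×1000 = -88.428 per mil
f_A = (δ_mix − δ_B)/(δ_A − δ_B) = (-45.1 − (-88.428))/(-8.883 − (-88.428))
f_A = 43.328 / 79.545 = 0.5447

0.545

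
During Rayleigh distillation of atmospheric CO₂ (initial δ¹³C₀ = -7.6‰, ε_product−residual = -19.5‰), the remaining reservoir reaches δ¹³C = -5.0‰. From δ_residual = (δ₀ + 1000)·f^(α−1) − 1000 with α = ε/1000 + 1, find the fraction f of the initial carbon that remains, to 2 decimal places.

0.87

α − 1 = ε/1000 = -0.0195
(δ_res + 1000)/(δ₀ + 1000) = (-5.0 + 1000)/(-7.6 + 1000) = 995.0/992.4 = 1.002620
f = 1.002620^(1/-0.0195) = exp(ln(1.002620)/-0.0195) = exp(0.00262/-0.0195)
f = exp(-0.1342) = 0.8744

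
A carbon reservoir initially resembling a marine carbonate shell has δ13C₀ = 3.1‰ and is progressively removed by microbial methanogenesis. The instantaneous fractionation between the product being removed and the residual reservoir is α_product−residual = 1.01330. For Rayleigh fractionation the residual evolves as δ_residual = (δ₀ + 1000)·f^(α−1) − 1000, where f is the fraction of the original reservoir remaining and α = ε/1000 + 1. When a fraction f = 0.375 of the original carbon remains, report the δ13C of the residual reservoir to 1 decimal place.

Rayleigh residual: δ_res = (δ₀ + 1000)·f^(α−1) − 1000
α − 1 = 0.01330
f^(α−1) = 0.375^(0.01330) = 0.987040
δ_res = (3.1 + 1000) × 0.987040 − 1000 = 990.100 − 1000 = -9.90‰

-9.9‰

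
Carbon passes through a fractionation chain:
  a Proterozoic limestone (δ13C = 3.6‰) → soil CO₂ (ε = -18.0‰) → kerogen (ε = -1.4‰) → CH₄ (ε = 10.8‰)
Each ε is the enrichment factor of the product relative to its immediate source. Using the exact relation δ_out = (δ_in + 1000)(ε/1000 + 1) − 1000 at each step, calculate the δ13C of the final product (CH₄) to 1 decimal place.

-5.2‰

step 1: δ = (3.60 + 1000)·(-18.0/1000 + 1) − 1000 = -14.46‰
step 2: δ = (-14.46 + 1000)·(-1.4/1000 + 1) − 1000 = -15.84‰
step 3: δ = (-15.84 + 1000)·(10.8/1000 + 1) − 1000 = -5.22‰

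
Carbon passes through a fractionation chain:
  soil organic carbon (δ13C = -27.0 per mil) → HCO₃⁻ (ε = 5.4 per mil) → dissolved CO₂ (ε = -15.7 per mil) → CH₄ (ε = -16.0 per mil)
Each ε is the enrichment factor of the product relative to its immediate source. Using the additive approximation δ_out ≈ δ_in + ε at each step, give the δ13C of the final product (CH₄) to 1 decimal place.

step 1: δ ≈ -27.0 + (5.4) = -21.6 per mil
step 2: δ ≈ -21.6 + (-15.7) = -37.3 per mil
step 3: δ ≈ -37.3 + (-16.0) = -53.3 per mil

-53.3 per mil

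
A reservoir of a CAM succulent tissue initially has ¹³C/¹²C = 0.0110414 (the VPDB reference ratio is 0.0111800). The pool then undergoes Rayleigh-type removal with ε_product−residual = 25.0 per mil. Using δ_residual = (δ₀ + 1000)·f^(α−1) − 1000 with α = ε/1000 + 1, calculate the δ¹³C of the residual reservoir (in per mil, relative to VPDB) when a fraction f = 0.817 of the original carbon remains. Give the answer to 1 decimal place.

δ₀ = (0.0110414/0.0111800 − 1)×1000 = (0.987603 − 1)×1000 = -12.397 per mil
α − 1 = ε/1000 = 0.0250
f^(α−1) = 0.817^(0.0250) = 0.994960
δ_res = (-12.397 + 1000) × 0.994960 − 1000 = 982.625 − 1000 = -17.37 per mil

-17.4 per mil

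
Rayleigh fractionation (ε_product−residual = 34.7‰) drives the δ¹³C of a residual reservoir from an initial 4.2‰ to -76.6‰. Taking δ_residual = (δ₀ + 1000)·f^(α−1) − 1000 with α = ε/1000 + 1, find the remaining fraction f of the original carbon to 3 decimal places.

0.089

α − 1 = ε/1000 = 0.0347
(δ_res + 1000)/(δ₀ + 1000) = (-76.6 + 1000)/(4.2 + 1000) = 923.4/1004.2 = 0.919538
f = 0.919538^(1/0.0347) = exp(ln(0.919538)/0.0347) = exp(-0.08388/0.0347)
f = exp(-2.4174) = 0.0892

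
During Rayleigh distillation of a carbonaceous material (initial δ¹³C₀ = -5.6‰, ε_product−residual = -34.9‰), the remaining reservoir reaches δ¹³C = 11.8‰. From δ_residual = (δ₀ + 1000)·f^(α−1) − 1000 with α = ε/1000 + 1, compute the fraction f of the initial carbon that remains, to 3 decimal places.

α − 1 = ε/1000 = -0.0349
(δ_res + 1000)/(δ₀ + 1000) = (11.8 + 1000)/(-5.6 + 1000) = 1011.8/994.4 = 1.017498
f = 1.017498^(1/-0.0349) = exp(ln(1.017498)/-0.0349) = exp(0.01735/-0.0349)
f = exp(-0.4970) = 0.6083

0.608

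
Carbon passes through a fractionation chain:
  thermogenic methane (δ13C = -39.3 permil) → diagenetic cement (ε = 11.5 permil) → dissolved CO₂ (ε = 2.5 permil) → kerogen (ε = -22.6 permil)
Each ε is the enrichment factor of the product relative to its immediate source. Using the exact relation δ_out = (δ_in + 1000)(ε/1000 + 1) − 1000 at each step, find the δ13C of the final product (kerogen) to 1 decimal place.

-47.8 permil

step 1: δ = (-39.30 + 1000)·(11.5/1000 + 1) − 1000 = -28.25 permil
step 2: δ = (-28.25 + 1000)·(2.5/1000 + 1) − 1000 = -25.82 permil
step 3: δ = (-25.82 + 1000)·(-22.6/1000 + 1) − 1000 = -47.84 permil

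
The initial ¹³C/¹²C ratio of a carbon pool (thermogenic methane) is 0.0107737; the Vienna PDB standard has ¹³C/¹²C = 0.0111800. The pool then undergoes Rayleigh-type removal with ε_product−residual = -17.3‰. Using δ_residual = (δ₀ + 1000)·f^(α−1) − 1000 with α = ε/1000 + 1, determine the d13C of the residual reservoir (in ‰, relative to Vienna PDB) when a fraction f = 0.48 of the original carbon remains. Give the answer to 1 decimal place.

δ₀ = (0.0107737/0.0111800 − 1)×1000 = (0.963658 − 1)×1000 = -36.342‰
α − 1 = ε/1000 = -0.0173
f^(α−1) = 0.48^(-0.0173) = 1.012779
δ_res = (-36.342 + 1000) × 1.012779 − 1000 = 975.973 − 1000 = -24.03‰

-24.0‰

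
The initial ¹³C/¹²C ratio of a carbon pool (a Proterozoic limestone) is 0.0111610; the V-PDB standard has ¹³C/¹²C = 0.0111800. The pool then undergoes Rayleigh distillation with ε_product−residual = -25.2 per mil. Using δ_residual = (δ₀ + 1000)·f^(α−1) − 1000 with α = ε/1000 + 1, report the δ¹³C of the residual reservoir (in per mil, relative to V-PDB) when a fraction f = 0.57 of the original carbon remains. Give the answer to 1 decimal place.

δ₀ = (0.0111610/0.0111800 − 1)×1000 = (0.998301 − 1)×1000 = -1.699 per mil
α − 1 = ε/1000 = -0.0252
f^(α−1) = 0.57^(-0.0252) = 1.014266
δ_res = (-1.699 + 1000) × 1.014266 − 1000 = 1012.542 − 1000 = 12.54 per mil

12.5 per mil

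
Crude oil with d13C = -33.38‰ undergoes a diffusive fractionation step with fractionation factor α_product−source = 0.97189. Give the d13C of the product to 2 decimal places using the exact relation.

δ_product = (δ_source + 1000)·α − 1000
δ_product = (-33.38 + 1000) × 0.97189 − 1000
δ_product = 939.448 − 1000 = -60.552‰

-60.55‰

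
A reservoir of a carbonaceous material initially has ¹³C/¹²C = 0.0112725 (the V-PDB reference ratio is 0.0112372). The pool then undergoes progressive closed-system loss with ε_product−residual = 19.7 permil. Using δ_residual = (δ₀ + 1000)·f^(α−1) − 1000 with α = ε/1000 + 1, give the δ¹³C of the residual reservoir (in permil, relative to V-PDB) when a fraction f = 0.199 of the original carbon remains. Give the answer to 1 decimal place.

δ₀ = (0.0112725/0.0112372 − 1)×1000 = (1.003141 − 1)×1000 = 3.141 permil
α − 1 = ε/1000 = 0.0197
f^(α−1) = 0.199^(0.0197) = 0.968696
δ_res = (3.141 + 1000) × 0.968696 − 1000 = 971.739 − 1000 = -28.26 permil

-28.3 permil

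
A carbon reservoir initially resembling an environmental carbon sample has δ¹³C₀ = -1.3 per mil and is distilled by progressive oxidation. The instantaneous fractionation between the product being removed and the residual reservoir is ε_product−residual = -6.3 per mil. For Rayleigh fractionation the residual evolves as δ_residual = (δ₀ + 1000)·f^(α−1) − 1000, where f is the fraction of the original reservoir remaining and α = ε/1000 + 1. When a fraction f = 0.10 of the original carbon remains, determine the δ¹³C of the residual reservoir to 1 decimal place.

Rayleigh residual: δ_res = (δ₀ + 1000)·f^(α−1) − 1000
α = ε/1000 + 1 = 0.99370, so α − 1 = -0.00630
f^(α−1) = 0.10^(-0.00630) = 1.014612
δ_res = (-1.3 + 1000) × 1.014612 − 1000 = 1013.293 − 1000 = 13.29 per mil

13.3 per mil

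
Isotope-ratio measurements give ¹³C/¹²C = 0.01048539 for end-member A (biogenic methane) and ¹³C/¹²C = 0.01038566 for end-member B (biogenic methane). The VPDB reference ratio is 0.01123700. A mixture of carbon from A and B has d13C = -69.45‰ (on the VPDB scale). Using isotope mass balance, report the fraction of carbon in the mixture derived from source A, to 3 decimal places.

0.711

δ_A = (0.01048539/0.01123700 − 1)×1000 = (0.933113 − 1)×1000 = -66.887‰
δ_B = (0.01038566/0.01123700 − 1)×1000 = (0.924238 − 1)×1000 = -75.762‰
f_A = (δ_mix − δ_B)/(δ_A − δ_B) = (-69.45 − (-75.762))/(-66.887 − (-75.762))
f_A = 6.312 / 8.875 = 0.7112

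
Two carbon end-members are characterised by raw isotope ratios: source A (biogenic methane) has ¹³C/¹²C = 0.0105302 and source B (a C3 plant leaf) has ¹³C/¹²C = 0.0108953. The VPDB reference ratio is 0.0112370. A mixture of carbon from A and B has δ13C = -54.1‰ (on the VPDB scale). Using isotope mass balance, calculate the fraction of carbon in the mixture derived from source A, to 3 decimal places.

δ_A = (0.0105302/0.0112370 − 1)×1000 = (0.937101 − 1)×1000 = -62.899‰
δ_B = (0.0108953/0.0112370 − 1)×1000 = (0.969592 − 1)×1000 = -30.408‰
f_A = (δ_mix − δ_B)/(δ_A − δ_B) = (-54.1 − (-30.408))/(-62.899 − (-30.408))
f_A = -23.692 / -32.491 = 0.7292

0.729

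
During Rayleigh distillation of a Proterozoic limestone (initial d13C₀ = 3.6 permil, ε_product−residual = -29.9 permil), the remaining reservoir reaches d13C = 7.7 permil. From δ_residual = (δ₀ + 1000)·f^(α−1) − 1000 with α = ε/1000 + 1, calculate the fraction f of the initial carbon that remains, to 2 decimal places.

α − 1 = ε/1000 = -0.0299
(δ_res + 1000)/(δ₀ + 1000) = (7.7 + 1000)/(3.6 + 1000) = 1007.7/1003.6 = 1.004085
f = 1.004085^(1/-0.0299) = exp(ln(1.004085)/-0.0299) = exp(0.00408/-0.0299)
f = exp(-0.1364) = 0.8725

0.87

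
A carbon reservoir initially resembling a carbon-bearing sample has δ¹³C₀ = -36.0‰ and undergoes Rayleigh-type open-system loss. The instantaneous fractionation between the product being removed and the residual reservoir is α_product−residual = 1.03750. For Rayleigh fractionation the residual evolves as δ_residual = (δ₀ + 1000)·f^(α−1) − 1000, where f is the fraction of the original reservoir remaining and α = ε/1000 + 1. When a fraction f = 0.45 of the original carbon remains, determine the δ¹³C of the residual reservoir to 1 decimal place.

-64.4‰

Rayleigh residual: δ_res = (δ₀ + 1000)·f^(α−1) − 1000
α − 1 = 0.03750
f^(α−1) = 0.45^(0.03750) = 0.970500
δ_res = (-36.0 + 1000) × 0.970500 − 1000 = 935.562 − 1000 = -64.44‰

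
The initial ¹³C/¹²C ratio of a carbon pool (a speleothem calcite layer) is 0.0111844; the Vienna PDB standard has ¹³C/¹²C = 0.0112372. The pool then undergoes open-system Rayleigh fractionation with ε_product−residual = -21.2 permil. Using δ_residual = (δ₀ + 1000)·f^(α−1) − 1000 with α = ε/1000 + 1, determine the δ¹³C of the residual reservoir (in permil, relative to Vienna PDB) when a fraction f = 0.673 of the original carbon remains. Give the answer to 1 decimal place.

δ₀ = (0.0111844/0.0112372 − 1)×1000 = (0.995301 − 1)×1000 = -4.699 permil
α − 1 = ε/1000 = -0.0212
f^(α−1) = 0.673^(-0.0212) = 1.008431
δ_res = (-4.699 + 1000) × 1.008431 − 1000 = 1003.692 − 1000 = 3.69 permil

3.7 permil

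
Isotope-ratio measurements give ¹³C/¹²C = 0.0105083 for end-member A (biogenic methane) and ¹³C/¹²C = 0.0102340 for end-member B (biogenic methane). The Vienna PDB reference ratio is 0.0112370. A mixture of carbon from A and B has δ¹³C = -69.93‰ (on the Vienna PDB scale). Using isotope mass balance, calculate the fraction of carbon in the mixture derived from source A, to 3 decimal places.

0.792

δ_A = (0.0105083/0.0112370 − 1)×1000 = (0.935152 − 1)×1000 = -64.848‰
δ_B = (0.0102340/0.0112370 − 1)×1000 = (0.910741 − 1)×1000 = -89.259‰
f_A = (δ_mix − δ_B)/(δ_A − δ_B) = (-69.93 − (-89.259))/(-64.848 − (-89.259))
f_A = 19.329 / 24.410 = 0.7918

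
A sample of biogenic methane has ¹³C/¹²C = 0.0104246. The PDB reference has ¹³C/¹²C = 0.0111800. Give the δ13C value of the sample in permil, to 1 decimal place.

δ13C = (R_sample / R_standard − 1) × 1000
R_sample / R_standard = 0.0104246 / 0.0111800 = 0.932433
δ13C = (0.932433 − 1) × 1000 = -67.57 permil

-67.6 permil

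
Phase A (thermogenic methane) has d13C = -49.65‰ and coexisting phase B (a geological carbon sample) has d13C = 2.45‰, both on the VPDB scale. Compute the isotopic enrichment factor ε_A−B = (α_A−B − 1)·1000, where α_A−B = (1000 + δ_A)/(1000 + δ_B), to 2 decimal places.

-51.97‰

α_A−B = (1000 + -49.65) / (1000 + 2.45) = 950.35 / 1002.45 = 0.948027
ε_A−B = (0.948027 − 1) × 1000 = -51.973‰
(The approximation ε ≈ δ_A − δ_B would give -52.10‰.)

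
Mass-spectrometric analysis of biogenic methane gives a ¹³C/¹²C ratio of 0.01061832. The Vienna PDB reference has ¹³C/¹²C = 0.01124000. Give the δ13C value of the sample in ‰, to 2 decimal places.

δ13C = (R_sample / R_standard − 1) × 1000
R_sample / R_standard = 0.01061832 / 0.01124000 = 0.944690
δ13C = (0.944690 − 1) × 1000 = -55.310‰

-55.31‰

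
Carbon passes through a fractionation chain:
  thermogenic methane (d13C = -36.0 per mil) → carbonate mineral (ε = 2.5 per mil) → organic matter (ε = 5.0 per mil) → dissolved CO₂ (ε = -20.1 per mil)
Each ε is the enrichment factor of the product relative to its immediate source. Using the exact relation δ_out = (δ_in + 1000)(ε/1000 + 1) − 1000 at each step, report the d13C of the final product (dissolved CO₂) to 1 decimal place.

-48.3 per mil

step 1: δ = (-36.00 + 1000)·(2.5/1000 + 1) − 1000 = -33.59 per mil
step 2: δ = (-33.59 + 1000)·(5.0/1000 + 1) − 1000 = -28.76 per mil
step 3: δ = (-28.76 + 1000)·(-20.1/1000 + 1) − 1000 = -48.28 per mil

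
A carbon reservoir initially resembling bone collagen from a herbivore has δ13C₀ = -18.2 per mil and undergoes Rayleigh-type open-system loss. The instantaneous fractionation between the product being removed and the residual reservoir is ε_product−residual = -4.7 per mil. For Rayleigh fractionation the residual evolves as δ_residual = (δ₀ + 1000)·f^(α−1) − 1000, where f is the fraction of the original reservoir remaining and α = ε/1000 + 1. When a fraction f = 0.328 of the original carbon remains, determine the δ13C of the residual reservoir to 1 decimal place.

-13.0 per mil

Rayleigh residual: δ_res = (δ₀ + 1000)·f^(α−1) − 1000
α = ε/1000 + 1 = 0.99530, so α − 1 = -0.00470
f^(α−1) = 0.328^(-0.00470) = 1.005253
δ_res = (-18.2 + 1000) × 1.005253 − 1000 = 986.957 − 1000 = -13.04 per mil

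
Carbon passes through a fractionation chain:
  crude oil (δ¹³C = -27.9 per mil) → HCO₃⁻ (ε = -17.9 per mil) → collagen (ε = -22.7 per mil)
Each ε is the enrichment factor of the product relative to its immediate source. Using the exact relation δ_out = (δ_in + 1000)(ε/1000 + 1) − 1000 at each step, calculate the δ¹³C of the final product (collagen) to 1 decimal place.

step 1: δ = (-27.90 + 1000)·(-17.9/1000 + 1) − 1000 = -45.30 per mil
step 2: δ = (-45.30 + 1000)·(-22.7/1000 + 1) − 1000 = -66.97 per mil

-67.0 per mil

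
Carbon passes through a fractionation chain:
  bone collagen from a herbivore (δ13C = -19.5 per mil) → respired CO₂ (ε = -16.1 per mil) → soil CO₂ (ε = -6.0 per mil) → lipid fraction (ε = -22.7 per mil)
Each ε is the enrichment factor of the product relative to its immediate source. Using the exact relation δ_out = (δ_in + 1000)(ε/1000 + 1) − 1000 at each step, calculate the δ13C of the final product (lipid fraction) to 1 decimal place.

step 1: δ = (-19.50 + 1000)·(-16.1/1000 + 1) − 1000 = -35.29 per mil
step 2: δ = (-35.29 + 1000)·(-6.0/1000 + 1) − 1000 = -41.07 per mil
step 3: δ = (-41.07 + 1000)·(-22.7/1000 + 1) − 1000 = -62.84 per mil

-62.8 per mil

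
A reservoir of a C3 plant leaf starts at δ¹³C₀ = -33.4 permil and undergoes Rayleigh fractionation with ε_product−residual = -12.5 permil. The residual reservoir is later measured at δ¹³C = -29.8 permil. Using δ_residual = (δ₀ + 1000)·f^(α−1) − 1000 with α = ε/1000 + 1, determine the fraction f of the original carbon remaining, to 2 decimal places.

α − 1 = ε/1000 = -0.0125
(δ_res + 1000)/(δ₀ + 1000) = (-29.8 + 1000)/(-33.4 + 1000) = 970.2/966.6 = 1.003724
f = 1.003724^(1/-0.0125) = exp(ln(1.003724)/-0.0125) = exp(0.00372/-0.0125)
f = exp(-0.2974) = 0.7427

0.74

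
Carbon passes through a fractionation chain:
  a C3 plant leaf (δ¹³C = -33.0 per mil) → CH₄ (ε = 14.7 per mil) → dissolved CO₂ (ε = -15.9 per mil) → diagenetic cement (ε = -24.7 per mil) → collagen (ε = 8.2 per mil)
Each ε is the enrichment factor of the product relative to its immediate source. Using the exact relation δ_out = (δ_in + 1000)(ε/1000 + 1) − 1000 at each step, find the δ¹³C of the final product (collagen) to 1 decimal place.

-50.5 per mil

step 1: δ = (-33.00 + 1000)·(14.7/1000 + 1) − 1000 = -18.79 per mil
step 2: δ = (-18.79 + 1000)·(-15.9/1000 + 1) − 1000 = -34.39 per mil
step 3: δ = (-34.39 + 1000)·(-24.7/1000 + 1) − 1000 = -58.24 per mil
step 4: δ = (-58.24 + 1000)·(8.2/1000 + 1) − 1000 = -50.51 per mil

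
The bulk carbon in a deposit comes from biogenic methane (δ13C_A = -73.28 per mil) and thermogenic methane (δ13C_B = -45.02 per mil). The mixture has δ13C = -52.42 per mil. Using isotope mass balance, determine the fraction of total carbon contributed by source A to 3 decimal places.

0.262

δ_mix = f_A·δ_A + (1 − f_A)·δ_B  ⇒  f_A = (δ_mix − δ_B)/(δ_A − δ_B)
f_A = (-52.42 − (-45.02)) / (-73.28 − (-45.02))
f_A = -7.40 / -28.26 = 0.2619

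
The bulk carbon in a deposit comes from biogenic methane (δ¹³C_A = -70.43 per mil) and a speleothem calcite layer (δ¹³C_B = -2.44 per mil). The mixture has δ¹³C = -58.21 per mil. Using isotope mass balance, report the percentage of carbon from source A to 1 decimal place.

δ_mix = f_A·δ_A + (1 − f_A)·δ_B  ⇒  f_A = (δ_mix − δ_B)/(δ_A − δ_B)
f_A = (-58.21 − (-2.44)) / (-70.43 − (-2.44))
f_A = -55.77 / -67.99 = 0.8203

82.0%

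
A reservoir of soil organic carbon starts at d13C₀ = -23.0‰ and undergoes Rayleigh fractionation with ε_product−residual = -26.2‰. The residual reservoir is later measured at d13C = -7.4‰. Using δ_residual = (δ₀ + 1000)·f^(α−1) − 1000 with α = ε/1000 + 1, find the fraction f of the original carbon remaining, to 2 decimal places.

α − 1 = ε/1000 = -0.0262
(δ_res + 1000)/(δ₀ + 1000) = (-7.4 + 1000)/(-23.0 + 1000) = 992.6/977.0 = 1.015967
f = 1.015967^(1/-0.0262) = exp(ln(1.015967)/-0.0262) = exp(0.01584/-0.0262)
f = exp(-0.6046) = 0.5463

0.55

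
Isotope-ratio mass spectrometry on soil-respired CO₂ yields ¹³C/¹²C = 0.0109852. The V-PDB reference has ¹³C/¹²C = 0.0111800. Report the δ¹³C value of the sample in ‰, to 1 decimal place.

-17.4‰

δ¹³C = (R_sample / R_standard − 1) × 1000
R_sample / R_standard = 0.0109852 / 0.0111800 = 0.982576
δ¹³C = (0.982576 − 1) × 1000 = -17.42‰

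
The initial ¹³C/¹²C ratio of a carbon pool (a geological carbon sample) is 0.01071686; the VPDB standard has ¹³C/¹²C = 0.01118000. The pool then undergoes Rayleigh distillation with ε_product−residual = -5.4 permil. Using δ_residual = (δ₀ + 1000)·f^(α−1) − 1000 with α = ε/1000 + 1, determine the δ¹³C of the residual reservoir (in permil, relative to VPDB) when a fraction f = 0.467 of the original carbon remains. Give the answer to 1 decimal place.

δ₀ = (0.01071686/0.01118000 − 1)×1000 = (0.958574 − 1)×1000 = -41.426 permil
α − 1 = ε/1000 = -0.0054
f^(α−1) = 0.467^(-0.0054) = 1.004120
δ_res = (-41.426 + 1000) × 1.004120 − 1000 = 962.524 − 1000 = -37.48 permil

-37.5 permil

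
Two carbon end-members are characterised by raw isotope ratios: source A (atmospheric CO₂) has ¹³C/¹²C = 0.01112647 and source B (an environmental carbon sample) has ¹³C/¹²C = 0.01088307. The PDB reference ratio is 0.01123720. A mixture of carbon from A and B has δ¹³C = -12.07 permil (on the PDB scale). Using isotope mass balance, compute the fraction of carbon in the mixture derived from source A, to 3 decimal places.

0.898

δ_A = (0.01112647/0.01123720 − 1)×1000 = (0.990146 − 1)×1000 = -9.854 permil
δ_B = (0.01088307/0.01123720 − 1)×1000 = (0.968486 − 1)×1000 = -31.514 permil
f_A = (δ_mix − δ_B)/(δ_A − δ_B) = (-12.07 − (-31.514))/(-9.854 − (-31.514))
f_A = 19.444 / 21.660 = 0.8977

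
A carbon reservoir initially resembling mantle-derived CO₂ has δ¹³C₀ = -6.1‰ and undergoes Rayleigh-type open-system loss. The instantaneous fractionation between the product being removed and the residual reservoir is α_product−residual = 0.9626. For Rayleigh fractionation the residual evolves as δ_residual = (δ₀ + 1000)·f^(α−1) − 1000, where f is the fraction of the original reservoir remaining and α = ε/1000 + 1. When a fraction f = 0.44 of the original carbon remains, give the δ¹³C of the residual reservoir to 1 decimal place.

Rayleigh residual: δ_res = (δ₀ + 1000)·f^(α−1) − 1000
α − 1 = -0.03740
f^(α−1) = 0.44^(-0.03740) = 1.031181
δ_res = (-6.1 + 1000) × 1.031181 − 1000 = 1024.891 − 1000 = 24.89‰

24.9‰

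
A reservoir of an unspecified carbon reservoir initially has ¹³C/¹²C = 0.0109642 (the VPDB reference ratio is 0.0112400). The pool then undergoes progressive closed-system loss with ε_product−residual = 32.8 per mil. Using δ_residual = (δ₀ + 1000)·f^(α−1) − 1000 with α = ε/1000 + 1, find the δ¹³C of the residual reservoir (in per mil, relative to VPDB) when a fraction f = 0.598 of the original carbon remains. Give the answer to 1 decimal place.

δ₀ = (0.0109642/0.0112400 − 1)×1000 = (0.975463 − 1)×1000 = -24.537 per mil
α − 1 = ε/1000 = 0.0328
f^(α−1) = 0.598^(0.0328) = 0.983277
δ_res = (-24.537 + 1000) × 0.983277 − 1000 = 959.150 − 1000 = -40.85 per mil

-40.9 per mil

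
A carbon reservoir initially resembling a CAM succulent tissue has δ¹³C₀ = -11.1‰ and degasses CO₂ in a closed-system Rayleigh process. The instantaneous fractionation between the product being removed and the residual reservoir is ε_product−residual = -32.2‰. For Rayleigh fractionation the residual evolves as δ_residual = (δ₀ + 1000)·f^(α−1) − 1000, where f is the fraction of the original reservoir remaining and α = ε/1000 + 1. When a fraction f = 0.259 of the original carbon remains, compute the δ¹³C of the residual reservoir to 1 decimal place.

32.9‰

Rayleigh residual: δ_res = (δ₀ + 1000)·f^(α−1) − 1000
α = ε/1000 + 1 = 0.96780, so α − 1 = -0.03220
f^(α−1) = 0.259^(-0.03220) = 1.044460
δ_res = (-11.1 + 1000) × 1.044460 − 1000 = 1032.866 − 1000 = 32.87‰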